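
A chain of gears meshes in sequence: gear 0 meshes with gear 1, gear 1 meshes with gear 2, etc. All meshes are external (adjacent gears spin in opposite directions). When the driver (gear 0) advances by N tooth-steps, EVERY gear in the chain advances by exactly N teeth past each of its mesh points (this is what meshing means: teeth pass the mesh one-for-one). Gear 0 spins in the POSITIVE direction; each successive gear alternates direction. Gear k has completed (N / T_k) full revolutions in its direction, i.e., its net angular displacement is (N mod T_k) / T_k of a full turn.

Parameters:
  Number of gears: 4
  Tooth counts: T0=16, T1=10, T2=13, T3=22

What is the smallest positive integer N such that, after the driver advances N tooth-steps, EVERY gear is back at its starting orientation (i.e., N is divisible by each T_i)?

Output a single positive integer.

Gear k returns to start when N is a multiple of T_k.
All gears at start simultaneously when N is a common multiple of [16, 10, 13, 22]; the smallest such N is lcm(16, 10, 13, 22).
Start: lcm = T0 = 16
Fold in T1=10: gcd(16, 10) = 2; lcm(16, 10) = 16 * 10 / 2 = 160 / 2 = 80
Fold in T2=13: gcd(80, 13) = 1; lcm(80, 13) = 80 * 13 / 1 = 1040 / 1 = 1040
Fold in T3=22: gcd(1040, 22) = 2; lcm(1040, 22) = 1040 * 22 / 2 = 22880 / 2 = 11440
Full cycle length = 11440

Answer: 11440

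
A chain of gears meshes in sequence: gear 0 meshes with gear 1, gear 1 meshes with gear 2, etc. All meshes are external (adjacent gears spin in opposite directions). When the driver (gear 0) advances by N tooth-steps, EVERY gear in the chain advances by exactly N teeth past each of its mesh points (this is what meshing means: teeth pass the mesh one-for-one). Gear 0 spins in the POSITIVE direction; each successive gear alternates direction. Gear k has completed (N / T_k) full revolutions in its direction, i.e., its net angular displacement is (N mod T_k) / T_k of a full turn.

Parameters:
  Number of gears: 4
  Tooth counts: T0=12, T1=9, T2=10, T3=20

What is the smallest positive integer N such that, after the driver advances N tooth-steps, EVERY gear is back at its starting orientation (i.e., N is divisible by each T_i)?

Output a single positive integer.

Answer: 180

Derivation:
Gear k returns to start when N is a multiple of T_k.
All gears at start simultaneously when N is a common multiple of [12, 9, 10, 20]; the smallest such N is lcm(12, 9, 10, 20).
Start: lcm = T0 = 12
Fold in T1=9: gcd(12, 9) = 3; lcm(12, 9) = 12 * 9 / 3 = 108 / 3 = 36
Fold in T2=10: gcd(36, 10) = 2; lcm(36, 10) = 36 * 10 / 2 = 360 / 2 = 180
Fold in T3=20: gcd(180, 20) = 20; lcm(180, 20) = 180 * 20 / 20 = 3600 / 20 = 180
Full cycle length = 180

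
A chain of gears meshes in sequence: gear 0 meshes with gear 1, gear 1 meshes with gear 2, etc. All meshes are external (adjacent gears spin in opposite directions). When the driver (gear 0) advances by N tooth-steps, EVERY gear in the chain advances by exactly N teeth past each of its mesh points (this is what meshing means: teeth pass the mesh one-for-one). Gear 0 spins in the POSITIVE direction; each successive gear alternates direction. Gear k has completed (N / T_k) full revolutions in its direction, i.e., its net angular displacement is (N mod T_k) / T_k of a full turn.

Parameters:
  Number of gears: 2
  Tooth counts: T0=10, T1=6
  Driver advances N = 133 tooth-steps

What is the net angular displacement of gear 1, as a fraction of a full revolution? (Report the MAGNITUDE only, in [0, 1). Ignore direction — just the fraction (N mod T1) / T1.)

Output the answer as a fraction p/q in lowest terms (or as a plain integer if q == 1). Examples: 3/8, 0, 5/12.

Answer: 1/6

Derivation:
Chain of 2 gears, tooth counts: [10, 6]
  gear 0: T0=10, direction=positive, advance = 133 mod 10 = 3 teeth = 3/10 turn
  gear 1: T1=6, direction=negative, advance = 133 mod 6 = 1 teeth = 1/6 turn
Gear 1: 133 mod 6 = 1
Fraction = 1 / 6 = 1/6 (gcd(1,6)=1) = 1/6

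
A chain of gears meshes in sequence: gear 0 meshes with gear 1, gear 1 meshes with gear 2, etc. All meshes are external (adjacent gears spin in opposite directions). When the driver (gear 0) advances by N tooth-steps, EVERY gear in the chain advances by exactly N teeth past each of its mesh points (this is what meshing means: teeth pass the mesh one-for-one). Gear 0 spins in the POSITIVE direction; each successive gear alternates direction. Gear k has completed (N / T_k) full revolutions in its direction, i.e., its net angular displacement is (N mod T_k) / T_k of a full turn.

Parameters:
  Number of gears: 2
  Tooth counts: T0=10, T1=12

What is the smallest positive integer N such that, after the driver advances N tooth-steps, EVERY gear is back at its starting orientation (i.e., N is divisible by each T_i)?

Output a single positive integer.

Answer: 60

Derivation:
Gear k returns to start when N is a multiple of T_k.
All gears at start simultaneously when N is a common multiple of [10, 12]; the smallest such N is lcm(10, 12).
Start: lcm = T0 = 10
Fold in T1=12: gcd(10, 12) = 2; lcm(10, 12) = 10 * 12 / 2 = 120 / 2 = 60
Full cycle length = 60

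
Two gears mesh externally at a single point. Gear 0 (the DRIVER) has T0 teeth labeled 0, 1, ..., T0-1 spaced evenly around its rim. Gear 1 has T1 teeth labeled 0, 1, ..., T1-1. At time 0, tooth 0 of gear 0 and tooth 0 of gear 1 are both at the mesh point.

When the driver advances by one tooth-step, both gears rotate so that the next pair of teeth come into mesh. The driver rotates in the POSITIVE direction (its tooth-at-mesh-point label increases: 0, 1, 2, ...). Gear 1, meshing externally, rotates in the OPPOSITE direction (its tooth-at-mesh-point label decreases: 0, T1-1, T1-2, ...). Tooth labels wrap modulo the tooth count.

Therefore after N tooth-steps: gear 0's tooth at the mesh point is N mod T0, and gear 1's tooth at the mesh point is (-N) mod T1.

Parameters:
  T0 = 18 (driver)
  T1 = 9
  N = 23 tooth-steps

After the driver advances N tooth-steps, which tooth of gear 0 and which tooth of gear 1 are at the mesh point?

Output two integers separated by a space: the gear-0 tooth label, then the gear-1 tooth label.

Answer: 5 4

Derivation:
Gear 0 (driver, T0=18): tooth at mesh = N mod T0
  23 = 1 * 18 + 5, so 23 mod 18 = 5
  gear 0 tooth = 5
Gear 1 (driven, T1=9): tooth at mesh = (-N) mod T1
  23 = 2 * 9 + 5, so 23 mod 9 = 5
  (-23) mod 9 = (-5) mod 9 = 9 - 5 = 4
Mesh after 23 steps: gear-0 tooth 5 meets gear-1 tooth 4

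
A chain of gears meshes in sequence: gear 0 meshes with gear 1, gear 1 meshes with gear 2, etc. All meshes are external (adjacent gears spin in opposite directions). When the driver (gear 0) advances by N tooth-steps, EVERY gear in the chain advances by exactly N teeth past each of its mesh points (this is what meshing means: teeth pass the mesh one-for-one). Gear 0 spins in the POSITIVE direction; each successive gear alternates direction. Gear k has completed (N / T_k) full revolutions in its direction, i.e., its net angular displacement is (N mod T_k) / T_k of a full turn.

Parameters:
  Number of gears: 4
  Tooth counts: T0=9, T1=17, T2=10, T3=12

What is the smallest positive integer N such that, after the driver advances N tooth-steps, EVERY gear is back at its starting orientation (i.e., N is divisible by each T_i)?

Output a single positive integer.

Gear k returns to start when N is a multiple of T_k.
All gears at start simultaneously when N is a common multiple of [9, 17, 10, 12]; the smallest such N is lcm(9, 17, 10, 12).
Start: lcm = T0 = 9
Fold in T1=17: gcd(9, 17) = 1; lcm(9, 17) = 9 * 17 / 1 = 153 / 1 = 153
Fold in T2=10: gcd(153, 10) = 1; lcm(153, 10) = 153 * 10 / 1 = 1530 / 1 = 1530
Fold in T3=12: gcd(1530, 12) = 6; lcm(1530, 12) = 1530 * 12 / 6 = 18360 / 6 = 3060
Full cycle length = 3060

Answer: 3060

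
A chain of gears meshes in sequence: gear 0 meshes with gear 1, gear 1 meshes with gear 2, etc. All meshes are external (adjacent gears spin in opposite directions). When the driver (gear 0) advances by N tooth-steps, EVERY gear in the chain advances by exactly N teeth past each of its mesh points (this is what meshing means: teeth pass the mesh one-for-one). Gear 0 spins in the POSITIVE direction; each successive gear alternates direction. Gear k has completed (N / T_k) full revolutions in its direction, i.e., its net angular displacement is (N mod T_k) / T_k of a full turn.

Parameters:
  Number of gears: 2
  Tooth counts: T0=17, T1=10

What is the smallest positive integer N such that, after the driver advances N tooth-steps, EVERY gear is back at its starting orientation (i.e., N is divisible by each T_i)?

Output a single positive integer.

Answer: 170

Derivation:
Gear k returns to start when N is a multiple of T_k.
All gears at start simultaneously when N is a common multiple of [17, 10]; the smallest such N is lcm(17, 10).
Start: lcm = T0 = 17
Fold in T1=10: gcd(17, 10) = 1; lcm(17, 10) = 17 * 10 / 1 = 170 / 1 = 170
Full cycle length = 170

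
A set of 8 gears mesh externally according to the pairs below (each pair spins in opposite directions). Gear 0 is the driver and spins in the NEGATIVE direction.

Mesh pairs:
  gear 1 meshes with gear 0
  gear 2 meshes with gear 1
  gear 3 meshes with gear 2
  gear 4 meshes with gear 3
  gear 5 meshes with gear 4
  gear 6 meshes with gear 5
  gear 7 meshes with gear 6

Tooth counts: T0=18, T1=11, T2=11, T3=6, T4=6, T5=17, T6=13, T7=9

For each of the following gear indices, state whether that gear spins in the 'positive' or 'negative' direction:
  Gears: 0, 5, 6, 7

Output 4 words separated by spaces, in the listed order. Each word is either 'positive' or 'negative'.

Answer: negative positive negative positive

Derivation:
Gear 0 (driver): negative (depth 0)
  gear 1: meshes with gear 0 -> depth 1 -> positive (opposite of gear 0)
  gear 2: meshes with gear 1 -> depth 2 -> negative (opposite of gear 1)
  gear 3: meshes with gear 2 -> depth 3 -> positive (opposite of gear 2)
  gear 4: meshes with gear 3 -> depth 4 -> negative (opposite of gear 3)
  gear 5: meshes with gear 4 -> depth 5 -> positive (opposite of gear 4)
  gear 6: meshes with gear 5 -> depth 6 -> negative (opposite of gear 5)
  gear 7: meshes with gear 6 -> depth 7 -> positive (opposite of gear 6)
Queried indices 0, 5, 6, 7 -> negative, positive, negative, positive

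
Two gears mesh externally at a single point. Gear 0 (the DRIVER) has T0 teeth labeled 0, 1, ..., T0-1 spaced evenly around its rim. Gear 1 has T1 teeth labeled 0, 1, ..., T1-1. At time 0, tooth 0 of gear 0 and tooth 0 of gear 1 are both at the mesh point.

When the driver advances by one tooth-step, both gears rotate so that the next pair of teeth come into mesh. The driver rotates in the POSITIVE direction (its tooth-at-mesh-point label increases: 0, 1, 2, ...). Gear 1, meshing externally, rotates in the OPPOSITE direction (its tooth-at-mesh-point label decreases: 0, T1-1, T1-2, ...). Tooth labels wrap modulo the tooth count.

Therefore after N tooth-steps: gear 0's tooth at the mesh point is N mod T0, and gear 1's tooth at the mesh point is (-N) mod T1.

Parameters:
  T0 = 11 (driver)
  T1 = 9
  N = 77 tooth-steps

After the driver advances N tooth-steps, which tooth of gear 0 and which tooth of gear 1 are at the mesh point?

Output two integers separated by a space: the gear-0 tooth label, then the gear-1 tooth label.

Answer: 0 4

Derivation:
Gear 0 (driver, T0=11): tooth at mesh = N mod T0
  77 = 7 * 11 + 0, so 77 mod 11 = 0
  gear 0 tooth = 0
Gear 1 (driven, T1=9): tooth at mesh = (-N) mod T1
  77 = 8 * 9 + 5, so 77 mod 9 = 5
  (-77) mod 9 = (-5) mod 9 = 9 - 5 = 4
Mesh after 77 steps: gear-0 tooth 0 meets gear-1 tooth 4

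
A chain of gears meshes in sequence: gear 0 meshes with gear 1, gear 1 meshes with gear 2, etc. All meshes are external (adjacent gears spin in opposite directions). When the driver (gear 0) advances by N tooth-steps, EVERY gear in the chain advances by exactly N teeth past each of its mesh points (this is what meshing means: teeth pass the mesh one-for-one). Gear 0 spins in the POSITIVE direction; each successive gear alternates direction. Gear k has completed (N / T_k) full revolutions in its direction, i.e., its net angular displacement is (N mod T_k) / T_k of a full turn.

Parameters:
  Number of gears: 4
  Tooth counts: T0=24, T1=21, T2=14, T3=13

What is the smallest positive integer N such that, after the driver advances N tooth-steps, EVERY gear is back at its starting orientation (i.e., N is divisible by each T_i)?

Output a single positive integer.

Answer: 2184

Derivation:
Gear k returns to start when N is a multiple of T_k.
All gears at start simultaneously when N is a common multiple of [24, 21, 14, 13]; the smallest such N is lcm(24, 21, 14, 13).
Start: lcm = T0 = 24
Fold in T1=21: gcd(24, 21) = 3; lcm(24, 21) = 24 * 21 / 3 = 504 / 3 = 168
Fold in T2=14: gcd(168, 14) = 14; lcm(168, 14) = 168 * 14 / 14 = 2352 / 14 = 168
Fold in T3=13: gcd(168, 13) = 1; lcm(168, 13) = 168 * 13 / 1 = 2184 / 1 = 2184
Full cycle length = 2184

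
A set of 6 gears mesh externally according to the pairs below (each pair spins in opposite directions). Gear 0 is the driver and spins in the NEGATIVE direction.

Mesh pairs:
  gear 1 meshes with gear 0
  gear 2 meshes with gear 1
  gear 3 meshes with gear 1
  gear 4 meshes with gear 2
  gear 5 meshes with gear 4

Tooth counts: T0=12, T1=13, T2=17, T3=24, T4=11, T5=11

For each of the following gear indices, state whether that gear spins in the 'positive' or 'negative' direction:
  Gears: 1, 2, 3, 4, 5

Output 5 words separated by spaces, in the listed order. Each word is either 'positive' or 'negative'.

Answer: positive negative negative positive negative

Derivation:
Gear 0 (driver): negative (depth 0)
  gear 1: meshes with gear 0 -> depth 1 -> positive (opposite of gear 0)
  gear 2: meshes with gear 1 -> depth 2 -> negative (opposite of gear 1)
  gear 3: meshes with gear 1 -> depth 2 -> negative (opposite of gear 1)
  gear 4: meshes with gear 2 -> depth 3 -> positive (opposite of gear 2)
  gear 5: meshes with gear 4 -> depth 4 -> negative (opposite of gear 4)
Queried indices 1, 2, 3, 4, 5 -> positive, negative, negative, positive, negative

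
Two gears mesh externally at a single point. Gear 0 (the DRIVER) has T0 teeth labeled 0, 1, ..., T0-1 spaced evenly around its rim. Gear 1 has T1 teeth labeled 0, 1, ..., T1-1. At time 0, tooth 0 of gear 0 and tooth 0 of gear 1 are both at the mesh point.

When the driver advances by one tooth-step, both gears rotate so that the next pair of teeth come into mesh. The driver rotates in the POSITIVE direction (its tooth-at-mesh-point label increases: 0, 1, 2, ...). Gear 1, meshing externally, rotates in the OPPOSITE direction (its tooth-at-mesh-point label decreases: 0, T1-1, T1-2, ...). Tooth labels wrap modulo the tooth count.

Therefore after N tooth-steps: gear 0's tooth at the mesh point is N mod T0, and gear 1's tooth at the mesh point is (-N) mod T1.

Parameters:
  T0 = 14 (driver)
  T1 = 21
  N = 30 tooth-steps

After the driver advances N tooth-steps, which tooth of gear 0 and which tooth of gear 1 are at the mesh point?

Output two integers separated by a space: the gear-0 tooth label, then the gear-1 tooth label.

Gear 0 (driver, T0=14): tooth at mesh = N mod T0
  30 = 2 * 14 + 2, so 30 mod 14 = 2
  gear 0 tooth = 2
Gear 1 (driven, T1=21): tooth at mesh = (-N) mod T1
  30 = 1 * 21 + 9, so 30 mod 21 = 9
  (-30) mod 21 = (-9) mod 21 = 21 - 9 = 12
Mesh after 30 steps: gear-0 tooth 2 meets gear-1 tooth 12

Answer: 2 12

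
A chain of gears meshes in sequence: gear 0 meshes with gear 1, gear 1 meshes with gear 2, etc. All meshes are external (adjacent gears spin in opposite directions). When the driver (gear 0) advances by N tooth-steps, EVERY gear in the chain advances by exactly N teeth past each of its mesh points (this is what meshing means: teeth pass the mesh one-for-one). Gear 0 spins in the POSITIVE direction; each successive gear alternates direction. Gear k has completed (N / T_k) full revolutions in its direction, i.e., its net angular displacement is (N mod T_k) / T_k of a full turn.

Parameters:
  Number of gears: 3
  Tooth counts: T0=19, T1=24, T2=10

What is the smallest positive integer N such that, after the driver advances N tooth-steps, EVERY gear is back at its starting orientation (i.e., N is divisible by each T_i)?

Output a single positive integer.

Answer: 2280

Derivation:
Gear k returns to start when N is a multiple of T_k.
All gears at start simultaneously when N is a common multiple of [19, 24, 10]; the smallest such N is lcm(19, 24, 10).
Start: lcm = T0 = 19
Fold in T1=24: gcd(19, 24) = 1; lcm(19, 24) = 19 * 24 / 1 = 456 / 1 = 456
Fold in T2=10: gcd(456, 10) = 2; lcm(456, 10) = 456 * 10 / 2 = 4560 / 2 = 2280
Full cycle length = 2280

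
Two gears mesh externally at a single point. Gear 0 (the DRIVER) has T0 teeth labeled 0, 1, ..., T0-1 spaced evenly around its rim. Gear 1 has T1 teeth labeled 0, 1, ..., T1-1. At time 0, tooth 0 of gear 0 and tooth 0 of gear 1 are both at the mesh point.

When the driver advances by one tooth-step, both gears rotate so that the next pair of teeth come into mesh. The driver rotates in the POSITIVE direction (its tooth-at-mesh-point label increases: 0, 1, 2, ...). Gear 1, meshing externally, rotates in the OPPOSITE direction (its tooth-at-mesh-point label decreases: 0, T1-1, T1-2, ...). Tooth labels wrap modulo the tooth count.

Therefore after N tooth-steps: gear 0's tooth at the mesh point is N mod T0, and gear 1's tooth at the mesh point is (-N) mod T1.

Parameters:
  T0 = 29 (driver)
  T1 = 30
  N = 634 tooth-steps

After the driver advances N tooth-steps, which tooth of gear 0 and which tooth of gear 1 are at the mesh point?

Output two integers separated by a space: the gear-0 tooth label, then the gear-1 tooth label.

Answer: 25 26

Derivation:
Gear 0 (driver, T0=29): tooth at mesh = N mod T0
  634 = 21 * 29 + 25, so 634 mod 29 = 25
  gear 0 tooth = 25
Gear 1 (driven, T1=30): tooth at mesh = (-N) mod T1
  634 = 21 * 30 + 4, so 634 mod 30 = 4
  (-634) mod 30 = (-4) mod 30 = 30 - 4 = 26
Mesh after 634 steps: gear-0 tooth 25 meets gear-1 tooth 26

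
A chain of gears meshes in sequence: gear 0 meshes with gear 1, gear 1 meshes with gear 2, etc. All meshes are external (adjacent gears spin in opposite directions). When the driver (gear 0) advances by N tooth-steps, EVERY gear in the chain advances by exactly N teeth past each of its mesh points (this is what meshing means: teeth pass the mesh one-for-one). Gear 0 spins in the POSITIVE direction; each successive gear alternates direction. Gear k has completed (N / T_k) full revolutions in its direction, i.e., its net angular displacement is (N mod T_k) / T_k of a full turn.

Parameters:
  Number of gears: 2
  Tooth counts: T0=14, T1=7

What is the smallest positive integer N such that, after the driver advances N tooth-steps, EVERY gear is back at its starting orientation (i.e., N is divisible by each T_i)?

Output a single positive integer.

Answer: 14

Derivation:
Gear k returns to start when N is a multiple of T_k.
All gears at start simultaneously when N is a common multiple of [14, 7]; the smallest such N is lcm(14, 7).
Start: lcm = T0 = 14
Fold in T1=7: gcd(14, 7) = 7; lcm(14, 7) = 14 * 7 / 7 = 98 / 7 = 14
Full cycle length = 14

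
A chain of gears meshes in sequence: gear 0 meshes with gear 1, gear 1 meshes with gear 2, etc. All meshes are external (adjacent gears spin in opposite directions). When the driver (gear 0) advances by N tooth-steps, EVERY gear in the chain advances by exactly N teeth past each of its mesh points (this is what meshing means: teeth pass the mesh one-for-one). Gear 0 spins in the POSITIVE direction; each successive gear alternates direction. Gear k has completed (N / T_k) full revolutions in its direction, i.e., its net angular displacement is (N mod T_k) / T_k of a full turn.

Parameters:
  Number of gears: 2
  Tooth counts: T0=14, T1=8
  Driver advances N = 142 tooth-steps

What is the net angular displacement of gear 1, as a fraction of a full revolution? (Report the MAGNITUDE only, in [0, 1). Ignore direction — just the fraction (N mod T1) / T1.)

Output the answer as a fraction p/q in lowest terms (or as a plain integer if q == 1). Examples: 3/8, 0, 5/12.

Chain of 2 gears, tooth counts: [14, 8]
  gear 0: T0=14, direction=positive, advance = 142 mod 14 = 2 teeth = 2/14 turn
  gear 1: T1=8, direction=negative, advance = 142 mod 8 = 6 teeth = 6/8 turn
Gear 1: 142 mod 8 = 6
Fraction = 6 / 8 = 3/4 (gcd(6,8)=2) = 3/4

Answer: 3/4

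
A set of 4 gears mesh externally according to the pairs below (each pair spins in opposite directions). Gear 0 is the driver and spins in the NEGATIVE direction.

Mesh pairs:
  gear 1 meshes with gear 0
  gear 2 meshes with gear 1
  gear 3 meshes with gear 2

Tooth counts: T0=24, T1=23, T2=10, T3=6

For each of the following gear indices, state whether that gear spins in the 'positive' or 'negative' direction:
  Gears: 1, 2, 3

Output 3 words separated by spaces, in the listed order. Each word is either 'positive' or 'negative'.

Gear 0 (driver): negative (depth 0)
  gear 1: meshes with gear 0 -> depth 1 -> positive (opposite of gear 0)
  gear 2: meshes with gear 1 -> depth 2 -> negative (opposite of gear 1)
  gear 3: meshes with gear 2 -> depth 3 -> positive (opposite of gear 2)
Queried indices 1, 2, 3 -> positive, negative, positive

Answer: positive negative positive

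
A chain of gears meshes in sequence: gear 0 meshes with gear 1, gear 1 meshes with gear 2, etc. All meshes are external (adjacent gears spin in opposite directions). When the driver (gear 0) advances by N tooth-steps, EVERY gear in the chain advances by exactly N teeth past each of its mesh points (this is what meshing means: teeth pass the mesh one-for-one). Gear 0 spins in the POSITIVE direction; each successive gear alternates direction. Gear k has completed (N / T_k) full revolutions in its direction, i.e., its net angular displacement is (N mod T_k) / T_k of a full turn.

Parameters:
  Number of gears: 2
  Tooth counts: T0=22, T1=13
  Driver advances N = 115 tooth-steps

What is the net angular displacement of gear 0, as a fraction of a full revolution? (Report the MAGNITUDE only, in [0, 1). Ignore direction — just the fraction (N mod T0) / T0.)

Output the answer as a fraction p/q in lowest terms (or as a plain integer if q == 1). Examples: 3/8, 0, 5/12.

Chain of 2 gears, tooth counts: [22, 13]
  gear 0: T0=22, direction=positive, advance = 115 mod 22 = 5 teeth = 5/22 turn
  gear 1: T1=13, direction=negative, advance = 115 mod 13 = 11 teeth = 11/13 turn
Gear 0: 115 mod 22 = 5
Fraction = 5 / 22 = 5/22 (gcd(5,22)=1) = 5/22

Answer: 5/22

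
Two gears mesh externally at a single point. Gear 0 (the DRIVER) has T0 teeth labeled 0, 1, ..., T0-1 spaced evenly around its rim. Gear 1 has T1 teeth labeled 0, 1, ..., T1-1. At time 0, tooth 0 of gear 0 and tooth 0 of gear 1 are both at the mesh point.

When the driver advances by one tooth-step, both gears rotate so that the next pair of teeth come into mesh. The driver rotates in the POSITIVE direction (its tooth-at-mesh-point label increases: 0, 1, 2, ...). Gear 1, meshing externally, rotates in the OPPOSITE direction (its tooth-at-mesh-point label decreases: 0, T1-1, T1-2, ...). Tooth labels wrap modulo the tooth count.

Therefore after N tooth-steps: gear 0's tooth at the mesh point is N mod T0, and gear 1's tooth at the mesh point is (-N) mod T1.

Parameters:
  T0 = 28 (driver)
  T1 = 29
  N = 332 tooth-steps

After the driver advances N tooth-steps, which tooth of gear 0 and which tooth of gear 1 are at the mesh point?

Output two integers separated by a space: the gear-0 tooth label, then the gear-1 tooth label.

Answer: 24 16

Derivation:
Gear 0 (driver, T0=28): tooth at mesh = N mod T0
  332 = 11 * 28 + 24, so 332 mod 28 = 24
  gear 0 tooth = 24
Gear 1 (driven, T1=29): tooth at mesh = (-N) mod T1
  332 = 11 * 29 + 13, so 332 mod 29 = 13
  (-332) mod 29 = (-13) mod 29 = 29 - 13 = 16
Mesh after 332 steps: gear-0 tooth 24 meets gear-1 tooth 16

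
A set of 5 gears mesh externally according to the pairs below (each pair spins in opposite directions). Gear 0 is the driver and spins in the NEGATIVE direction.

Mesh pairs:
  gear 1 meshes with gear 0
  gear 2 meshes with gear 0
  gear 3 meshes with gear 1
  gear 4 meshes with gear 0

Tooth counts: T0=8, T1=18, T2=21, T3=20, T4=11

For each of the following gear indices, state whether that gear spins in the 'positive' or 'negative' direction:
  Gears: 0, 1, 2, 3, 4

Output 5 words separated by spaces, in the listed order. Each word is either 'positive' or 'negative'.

Gear 0 (driver): negative (depth 0)
  gear 1: meshes with gear 0 -> depth 1 -> positive (opposite of gear 0)
  gear 2: meshes with gear 0 -> depth 1 -> positive (opposite of gear 0)
  gear 3: meshes with gear 1 -> depth 2 -> negative (opposite of gear 1)
  gear 4: meshes with gear 0 -> depth 1 -> positive (opposite of gear 0)
Queried indices 0, 1, 2, 3, 4 -> negative, positive, positive, negative, positive

Answer: negative positive positive negative positive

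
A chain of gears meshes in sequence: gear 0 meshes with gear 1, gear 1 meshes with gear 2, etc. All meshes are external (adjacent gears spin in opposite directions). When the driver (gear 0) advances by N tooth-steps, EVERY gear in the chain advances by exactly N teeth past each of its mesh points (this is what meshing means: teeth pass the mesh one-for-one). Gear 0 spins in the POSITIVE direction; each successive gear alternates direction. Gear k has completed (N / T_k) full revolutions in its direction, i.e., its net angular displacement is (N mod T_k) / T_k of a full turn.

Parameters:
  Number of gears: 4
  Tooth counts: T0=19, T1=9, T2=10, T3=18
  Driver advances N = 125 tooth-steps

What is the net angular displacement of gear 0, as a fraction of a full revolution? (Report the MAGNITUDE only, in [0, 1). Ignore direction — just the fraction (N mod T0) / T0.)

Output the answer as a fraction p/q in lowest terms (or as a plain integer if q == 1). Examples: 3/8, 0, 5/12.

Chain of 4 gears, tooth counts: [19, 9, 10, 18]
  gear 0: T0=19, direction=positive, advance = 125 mod 19 = 11 teeth = 11/19 turn
  gear 1: T1=9, direction=negative, advance = 125 mod 9 = 8 teeth = 8/9 turn
  gear 2: T2=10, direction=positive, advance = 125 mod 10 = 5 teeth = 5/10 turn
  gear 3: T3=18, direction=negative, advance = 125 mod 18 = 17 teeth = 17/18 turn
Gear 0: 125 mod 19 = 11
Fraction = 11 / 19 = 11/19 (gcd(11,19)=1) = 11/19

Answer: 11/19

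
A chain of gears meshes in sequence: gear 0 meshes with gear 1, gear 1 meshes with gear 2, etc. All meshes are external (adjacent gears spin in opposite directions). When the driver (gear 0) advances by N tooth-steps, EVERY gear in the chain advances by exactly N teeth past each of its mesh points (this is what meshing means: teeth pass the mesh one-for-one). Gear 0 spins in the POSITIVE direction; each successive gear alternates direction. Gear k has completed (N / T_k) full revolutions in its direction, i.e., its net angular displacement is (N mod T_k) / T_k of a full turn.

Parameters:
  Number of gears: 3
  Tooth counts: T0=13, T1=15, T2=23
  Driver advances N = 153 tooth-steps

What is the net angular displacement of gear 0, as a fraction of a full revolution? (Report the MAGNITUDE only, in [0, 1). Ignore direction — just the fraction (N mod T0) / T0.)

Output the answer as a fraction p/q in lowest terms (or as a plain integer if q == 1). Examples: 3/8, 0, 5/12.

Chain of 3 gears, tooth counts: [13, 15, 23]
  gear 0: T0=13, direction=positive, advance = 153 mod 13 = 10 teeth = 10/13 turn
  gear 1: T1=15, direction=negative, advance = 153 mod 15 = 3 teeth = 3/15 turn
  gear 2: T2=23, direction=positive, advance = 153 mod 23 = 15 teeth = 15/23 turn
Gear 0: 153 mod 13 = 10
Fraction = 10 / 13 = 10/13 (gcd(10,13)=1) = 10/13

Answer: 10/13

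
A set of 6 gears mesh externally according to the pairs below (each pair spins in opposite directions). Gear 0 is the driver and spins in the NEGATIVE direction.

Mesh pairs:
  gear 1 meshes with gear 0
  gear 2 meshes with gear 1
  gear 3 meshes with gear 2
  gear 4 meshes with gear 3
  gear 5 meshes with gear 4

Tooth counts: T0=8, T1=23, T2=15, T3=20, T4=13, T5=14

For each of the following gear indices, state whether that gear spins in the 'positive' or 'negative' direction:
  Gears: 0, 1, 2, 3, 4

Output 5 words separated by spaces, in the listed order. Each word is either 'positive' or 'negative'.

Gear 0 (driver): negative (depth 0)
  gear 1: meshes with gear 0 -> depth 1 -> positive (opposite of gear 0)
  gear 2: meshes with gear 1 -> depth 2 -> negative (opposite of gear 1)
  gear 3: meshes with gear 2 -> depth 3 -> positive (opposite of gear 2)
  gear 4: meshes with gear 3 -> depth 4 -> negative (opposite of gear 3)
  gear 5: meshes with gear 4 -> depth 5 -> positive (opposite of gear 4)
Queried indices 0, 1, 2, 3, 4 -> negative, positive, negative, positive, negative

Answer: negative positive negative positive negative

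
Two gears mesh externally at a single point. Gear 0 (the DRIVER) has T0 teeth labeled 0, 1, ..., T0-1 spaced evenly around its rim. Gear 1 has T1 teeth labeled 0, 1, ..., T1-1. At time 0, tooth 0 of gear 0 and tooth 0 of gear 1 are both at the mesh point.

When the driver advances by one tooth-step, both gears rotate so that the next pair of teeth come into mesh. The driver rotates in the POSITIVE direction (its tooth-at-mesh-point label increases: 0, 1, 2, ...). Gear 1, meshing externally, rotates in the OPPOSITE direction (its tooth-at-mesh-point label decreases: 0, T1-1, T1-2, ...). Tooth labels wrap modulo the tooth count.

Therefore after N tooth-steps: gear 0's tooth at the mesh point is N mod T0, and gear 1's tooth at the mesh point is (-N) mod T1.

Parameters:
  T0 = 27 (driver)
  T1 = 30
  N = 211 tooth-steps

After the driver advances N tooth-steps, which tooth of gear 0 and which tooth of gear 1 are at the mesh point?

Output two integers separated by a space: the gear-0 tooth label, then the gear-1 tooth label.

Answer: 22 29

Derivation:
Gear 0 (driver, T0=27): tooth at mesh = N mod T0
  211 = 7 * 27 + 22, so 211 mod 27 = 22
  gear 0 tooth = 22
Gear 1 (driven, T1=30): tooth at mesh = (-N) mod T1
  211 = 7 * 30 + 1, so 211 mod 30 = 1
  (-211) mod 30 = (-1) mod 30 = 30 - 1 = 29
Mesh after 211 steps: gear-0 tooth 22 meets gear-1 tooth 29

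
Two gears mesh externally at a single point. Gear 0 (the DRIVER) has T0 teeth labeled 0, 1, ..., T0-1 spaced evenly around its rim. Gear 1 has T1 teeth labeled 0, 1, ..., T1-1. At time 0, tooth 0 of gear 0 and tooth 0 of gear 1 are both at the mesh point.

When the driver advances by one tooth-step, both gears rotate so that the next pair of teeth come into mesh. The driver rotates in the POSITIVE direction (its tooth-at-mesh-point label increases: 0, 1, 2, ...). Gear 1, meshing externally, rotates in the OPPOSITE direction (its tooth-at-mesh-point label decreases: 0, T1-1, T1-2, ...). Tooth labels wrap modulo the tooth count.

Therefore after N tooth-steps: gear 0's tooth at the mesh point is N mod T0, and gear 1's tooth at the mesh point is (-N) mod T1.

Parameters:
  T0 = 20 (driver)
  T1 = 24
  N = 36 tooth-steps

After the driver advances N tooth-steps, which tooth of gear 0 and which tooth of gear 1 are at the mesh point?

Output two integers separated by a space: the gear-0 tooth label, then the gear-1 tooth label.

Gear 0 (driver, T0=20): tooth at mesh = N mod T0
  36 = 1 * 20 + 16, so 36 mod 20 = 16
  gear 0 tooth = 16
Gear 1 (driven, T1=24): tooth at mesh = (-N) mod T1
  36 = 1 * 24 + 12, so 36 mod 24 = 12
  (-36) mod 24 = (-12) mod 24 = 24 - 12 = 12
Mesh after 36 steps: gear-0 tooth 16 meets gear-1 tooth 12

Answer: 16 12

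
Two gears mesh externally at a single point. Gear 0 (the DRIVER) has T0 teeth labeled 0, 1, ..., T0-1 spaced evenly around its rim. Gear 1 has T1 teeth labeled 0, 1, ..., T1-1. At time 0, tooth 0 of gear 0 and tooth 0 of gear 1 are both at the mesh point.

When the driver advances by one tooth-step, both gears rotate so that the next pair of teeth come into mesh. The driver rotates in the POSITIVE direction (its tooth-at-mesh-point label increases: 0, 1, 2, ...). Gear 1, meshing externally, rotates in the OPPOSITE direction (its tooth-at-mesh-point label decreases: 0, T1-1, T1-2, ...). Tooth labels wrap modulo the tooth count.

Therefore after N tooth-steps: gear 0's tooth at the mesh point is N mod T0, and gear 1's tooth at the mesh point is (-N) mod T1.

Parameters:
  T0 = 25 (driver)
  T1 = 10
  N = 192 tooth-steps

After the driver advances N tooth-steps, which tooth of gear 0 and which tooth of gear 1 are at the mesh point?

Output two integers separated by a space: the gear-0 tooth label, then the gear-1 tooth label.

Answer: 17 8

Derivation:
Gear 0 (driver, T0=25): tooth at mesh = N mod T0
  192 = 7 * 25 + 17, so 192 mod 25 = 17
  gear 0 tooth = 17
Gear 1 (driven, T1=10): tooth at mesh = (-N) mod T1
  192 = 19 * 10 + 2, so 192 mod 10 = 2
  (-192) mod 10 = (-2) mod 10 = 10 - 2 = 8
Mesh after 192 steps: gear-0 tooth 17 meets gear-1 tooth 8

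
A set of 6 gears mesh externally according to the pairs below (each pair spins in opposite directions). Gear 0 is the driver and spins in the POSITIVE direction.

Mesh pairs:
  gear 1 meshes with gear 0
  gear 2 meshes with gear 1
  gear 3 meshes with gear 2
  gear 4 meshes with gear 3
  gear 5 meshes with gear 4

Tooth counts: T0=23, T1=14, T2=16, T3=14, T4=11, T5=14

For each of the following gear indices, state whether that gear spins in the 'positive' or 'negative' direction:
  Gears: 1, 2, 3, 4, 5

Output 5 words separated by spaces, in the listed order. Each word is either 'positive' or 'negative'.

Answer: negative positive negative positive negative

Derivation:
Gear 0 (driver): positive (depth 0)
  gear 1: meshes with gear 0 -> depth 1 -> negative (opposite of gear 0)
  gear 2: meshes with gear 1 -> depth 2 -> positive (opposite of gear 1)
  gear 3: meshes with gear 2 -> depth 3 -> negative (opposite of gear 2)
  gear 4: meshes with gear 3 -> depth 4 -> positive (opposite of gear 3)
  gear 5: meshes with gear 4 -> depth 5 -> negative (opposite of gear 4)
Queried indices 1, 2, 3, 4, 5 -> negative, positive, negative, positive, negative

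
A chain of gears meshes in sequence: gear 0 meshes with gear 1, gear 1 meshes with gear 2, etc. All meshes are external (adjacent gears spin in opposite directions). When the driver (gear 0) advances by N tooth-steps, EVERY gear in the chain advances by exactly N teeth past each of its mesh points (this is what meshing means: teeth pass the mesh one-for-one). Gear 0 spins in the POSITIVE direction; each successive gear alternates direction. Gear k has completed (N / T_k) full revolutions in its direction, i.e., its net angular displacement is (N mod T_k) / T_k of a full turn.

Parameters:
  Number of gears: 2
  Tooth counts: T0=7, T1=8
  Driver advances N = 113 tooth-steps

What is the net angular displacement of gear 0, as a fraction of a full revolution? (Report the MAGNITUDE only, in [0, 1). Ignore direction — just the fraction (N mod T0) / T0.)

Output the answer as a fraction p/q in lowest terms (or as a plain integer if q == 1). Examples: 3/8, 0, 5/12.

Answer: 1/7

Derivation:
Chain of 2 gears, tooth counts: [7, 8]
  gear 0: T0=7, direction=positive, advance = 113 mod 7 = 1 teeth = 1/7 turn
  gear 1: T1=8, direction=negative, advance = 113 mod 8 = 1 teeth = 1/8 turn
Gear 0: 113 mod 7 = 1
Fraction = 1 / 7 = 1/7 (gcd(1,7)=1) = 1/7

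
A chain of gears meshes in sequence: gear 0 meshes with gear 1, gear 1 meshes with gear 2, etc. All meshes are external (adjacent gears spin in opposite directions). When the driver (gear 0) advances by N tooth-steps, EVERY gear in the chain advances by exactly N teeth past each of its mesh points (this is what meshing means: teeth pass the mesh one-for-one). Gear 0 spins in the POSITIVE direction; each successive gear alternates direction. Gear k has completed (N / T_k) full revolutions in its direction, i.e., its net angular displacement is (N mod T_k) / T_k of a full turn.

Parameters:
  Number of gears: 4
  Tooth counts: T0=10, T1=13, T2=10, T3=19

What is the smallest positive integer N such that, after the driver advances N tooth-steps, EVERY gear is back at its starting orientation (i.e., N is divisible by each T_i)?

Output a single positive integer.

Answer: 2470

Derivation:
Gear k returns to start when N is a multiple of T_k.
All gears at start simultaneously when N is a common multiple of [10, 13, 10, 19]; the smallest such N is lcm(10, 13, 10, 19).
Start: lcm = T0 = 10
Fold in T1=13: gcd(10, 13) = 1; lcm(10, 13) = 10 * 13 / 1 = 130 / 1 = 130
Fold in T2=10: gcd(130, 10) = 10; lcm(130, 10) = 130 * 10 / 10 = 1300 / 10 = 130
Fold in T3=19: gcd(130, 19) = 1; lcm(130, 19) = 130 * 19 / 1 = 2470 / 1 = 2470
Full cycle length = 2470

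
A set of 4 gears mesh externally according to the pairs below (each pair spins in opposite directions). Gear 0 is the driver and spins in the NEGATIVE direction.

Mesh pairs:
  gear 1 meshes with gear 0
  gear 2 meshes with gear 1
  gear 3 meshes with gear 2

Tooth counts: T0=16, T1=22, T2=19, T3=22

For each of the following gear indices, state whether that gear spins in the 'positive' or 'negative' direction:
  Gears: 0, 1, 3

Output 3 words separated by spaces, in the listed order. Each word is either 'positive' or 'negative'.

Answer: negative positive positive

Derivation:
Gear 0 (driver): negative (depth 0)
  gear 1: meshes with gear 0 -> depth 1 -> positive (opposite of gear 0)
  gear 2: meshes with gear 1 -> depth 2 -> negative (opposite of gear 1)
  gear 3: meshes with gear 2 -> depth 3 -> positive (opposite of gear 2)
Queried indices 0, 1, 3 -> negative, positive, positive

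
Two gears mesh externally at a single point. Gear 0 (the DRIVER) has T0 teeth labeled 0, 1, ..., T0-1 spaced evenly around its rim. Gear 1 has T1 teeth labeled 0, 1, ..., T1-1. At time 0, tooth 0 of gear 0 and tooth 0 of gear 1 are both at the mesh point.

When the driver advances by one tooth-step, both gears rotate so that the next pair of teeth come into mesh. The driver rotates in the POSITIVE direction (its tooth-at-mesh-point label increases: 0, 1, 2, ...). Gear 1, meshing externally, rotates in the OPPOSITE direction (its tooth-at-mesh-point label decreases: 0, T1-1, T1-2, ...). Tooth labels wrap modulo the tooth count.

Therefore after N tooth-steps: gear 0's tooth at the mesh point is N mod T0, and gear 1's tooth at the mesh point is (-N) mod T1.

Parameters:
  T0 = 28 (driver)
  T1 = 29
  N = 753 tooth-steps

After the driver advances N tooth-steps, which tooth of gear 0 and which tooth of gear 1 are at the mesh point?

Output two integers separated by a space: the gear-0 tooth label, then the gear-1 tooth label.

Gear 0 (driver, T0=28): tooth at mesh = N mod T0
  753 = 26 * 28 + 25, so 753 mod 28 = 25
  gear 0 tooth = 25
Gear 1 (driven, T1=29): tooth at mesh = (-N) mod T1
  753 = 25 * 29 + 28, so 753 mod 29 = 28
  (-753) mod 29 = (-28) mod 29 = 29 - 28 = 1
Mesh after 753 steps: gear-0 tooth 25 meets gear-1 tooth 1

Answer: 25 1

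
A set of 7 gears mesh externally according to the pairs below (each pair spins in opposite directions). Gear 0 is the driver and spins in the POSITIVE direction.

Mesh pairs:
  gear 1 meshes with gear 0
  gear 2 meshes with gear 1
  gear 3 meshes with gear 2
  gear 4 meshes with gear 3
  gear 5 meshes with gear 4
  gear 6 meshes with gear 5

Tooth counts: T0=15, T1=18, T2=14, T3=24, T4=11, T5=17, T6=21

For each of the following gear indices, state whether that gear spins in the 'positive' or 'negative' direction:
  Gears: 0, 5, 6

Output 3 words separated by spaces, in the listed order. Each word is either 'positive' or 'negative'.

Gear 0 (driver): positive (depth 0)
  gear 1: meshes with gear 0 -> depth 1 -> negative (opposite of gear 0)
  gear 2: meshes with gear 1 -> depth 2 -> positive (opposite of gear 1)
  gear 3: meshes with gear 2 -> depth 3 -> negative (opposite of gear 2)
  gear 4: meshes with gear 3 -> depth 4 -> positive (opposite of gear 3)
  gear 5: meshes with gear 4 -> depth 5 -> negative (opposite of gear 4)
  gear 6: meshes with gear 5 -> depth 6 -> positive (opposite of gear 5)
Queried indices 0, 5, 6 -> positive, negative, positive

Answer: positive negative positive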